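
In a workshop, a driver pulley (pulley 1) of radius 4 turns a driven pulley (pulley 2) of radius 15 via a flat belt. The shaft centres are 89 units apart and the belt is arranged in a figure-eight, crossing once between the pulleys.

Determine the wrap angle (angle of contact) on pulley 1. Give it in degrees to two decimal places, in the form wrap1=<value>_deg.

crossed belt: β = asin((r1+r2)/C) = asin(19/89) = 12.3266°
wrap1 = wrap2 = π + 2β = 204.6531°

wrap1=204.65_deg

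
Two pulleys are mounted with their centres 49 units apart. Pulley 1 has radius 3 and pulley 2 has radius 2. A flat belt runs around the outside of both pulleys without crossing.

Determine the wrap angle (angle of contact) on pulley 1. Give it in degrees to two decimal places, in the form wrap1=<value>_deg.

open belt: β = asin((r2−r1)/C) = asin(-1/49) = -1.1694°
wrap1 = π − 2β = 182.3388°
wrap2 = π + 2β = 177.6612°

wrap1=182.34_deg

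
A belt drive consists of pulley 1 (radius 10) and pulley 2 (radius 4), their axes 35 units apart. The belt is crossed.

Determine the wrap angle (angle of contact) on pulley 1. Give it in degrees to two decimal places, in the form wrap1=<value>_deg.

wrap1=227.16_deg

crossed belt: β = asin((r1+r2)/C) = asin(14/35) = 23.5782°
wrap1 = wrap2 = π + 2β = 227.1564°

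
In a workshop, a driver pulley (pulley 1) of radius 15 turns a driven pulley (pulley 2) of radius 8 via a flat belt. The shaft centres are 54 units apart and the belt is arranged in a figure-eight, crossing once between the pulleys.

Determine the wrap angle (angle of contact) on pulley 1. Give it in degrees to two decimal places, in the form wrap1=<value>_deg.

crossed belt: β = asin((r1+r2)/C) = asin(23/54) = 25.2093°
wrap1 = wrap2 = π + 2β = 230.4186°

wrap1=230.42_deg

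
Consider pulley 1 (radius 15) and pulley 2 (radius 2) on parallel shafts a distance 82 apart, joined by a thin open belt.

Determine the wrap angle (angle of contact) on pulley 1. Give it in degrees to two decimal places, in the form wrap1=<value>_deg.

open belt: β = asin((r2−r1)/C) = asin(-13/82) = -9.1220°
wrap1 = π − 2β = 198.2439°
wrap2 = π + 2β = 161.7561°

wrap1=198.24_deg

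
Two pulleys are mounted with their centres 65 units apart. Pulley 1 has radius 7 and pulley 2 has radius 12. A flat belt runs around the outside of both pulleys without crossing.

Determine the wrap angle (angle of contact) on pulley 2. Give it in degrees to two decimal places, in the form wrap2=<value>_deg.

wrap2=188.82_deg

open belt: β = asin((r2−r1)/C) = asin(5/65) = 4.4117°
wrap1 = π − 2β = 171.1765°
wrap2 = π + 2β = 188.8235°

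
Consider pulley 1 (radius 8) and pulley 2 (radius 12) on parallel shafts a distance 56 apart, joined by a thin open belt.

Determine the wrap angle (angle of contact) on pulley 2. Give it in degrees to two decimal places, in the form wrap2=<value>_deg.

wrap2=188.19_deg

open belt: β = asin((r2−r1)/C) = asin(4/56) = 4.0960°
wrap1 = π − 2β = 171.8079°
wrap2 = π + 2β = 188.1921°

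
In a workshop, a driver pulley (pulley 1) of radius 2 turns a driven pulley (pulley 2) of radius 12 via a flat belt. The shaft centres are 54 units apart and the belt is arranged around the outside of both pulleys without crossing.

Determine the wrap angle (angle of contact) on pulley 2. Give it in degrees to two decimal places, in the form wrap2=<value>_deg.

open belt: β = asin((r2−r1)/C) = asin(10/54) = 10.6719°
wrap1 = π − 2β = 158.6561°
wrap2 = π + 2β = 201.3439°

wrap2=201.34_deg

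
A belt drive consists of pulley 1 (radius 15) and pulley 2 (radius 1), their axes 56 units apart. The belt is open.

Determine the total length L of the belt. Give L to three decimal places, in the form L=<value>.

L=165.784

open belt: β = asin((r2−r1)/C) = asin(-14/56) = -14.4775°
wrap1 = π − 2β = 208.9550°
wrap2 = π + 2β = 151.0450°
tangent length = C·cosβ = 54.2218
L = r1·wrap1 + r2·wrap2 + 2·C·cosβ = 15·3.6470 + 1·2.6362 + 2·54.2218 = 165.7841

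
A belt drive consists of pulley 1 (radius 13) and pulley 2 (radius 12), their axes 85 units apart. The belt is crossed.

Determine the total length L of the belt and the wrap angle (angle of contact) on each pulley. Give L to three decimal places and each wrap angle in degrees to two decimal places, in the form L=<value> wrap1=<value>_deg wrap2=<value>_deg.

L=255.947 wrap1=214.21_deg wrap2=214.21_deg

crossed belt: β = asin((r1+r2)/C) = asin(25/85) = 17.1046°
wrap1 = wrap2 = π + 2β = 214.2093°
tangent length = C·cosβ = 81.2404
L = (r1+r2)·wrap + 2·C·cosβ = 25·3.7387 + 2·81.2404 = 255.9472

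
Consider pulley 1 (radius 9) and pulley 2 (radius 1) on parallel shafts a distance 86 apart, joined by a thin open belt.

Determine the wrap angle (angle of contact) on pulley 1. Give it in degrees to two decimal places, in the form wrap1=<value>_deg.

wrap1=190.68_deg

open belt: β = asin((r2−r1)/C) = asin(-8/86) = -5.3376°
wrap1 = π − 2β = 190.6751°
wrap2 = π + 2β = 169.3249°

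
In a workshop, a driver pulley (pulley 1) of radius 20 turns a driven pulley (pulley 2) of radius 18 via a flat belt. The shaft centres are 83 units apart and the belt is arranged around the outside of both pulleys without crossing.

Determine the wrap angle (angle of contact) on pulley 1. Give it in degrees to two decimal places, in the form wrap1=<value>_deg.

open belt: β = asin((r2−r1)/C) = asin(-2/83) = -1.3808°
wrap1 = π − 2β = 182.7615°
wrap2 = π + 2β = 177.2385°

wrap1=182.76_deg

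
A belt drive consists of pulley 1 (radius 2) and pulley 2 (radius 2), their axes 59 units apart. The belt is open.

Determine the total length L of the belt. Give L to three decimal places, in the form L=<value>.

L=130.566

open belt: β = asin((r2−r1)/C) = asin(0/59) = 0.0000°
wrap1 = π − 2β = 180.0000°
wrap2 = π + 2β = 180.0000°
tangent length = C·cosβ = 59.0000
L = r1·wrap1 + r2·wrap2 + 2·C·cosβ = 2·3.1416 + 2·3.1416 + 2·59.0000 = 130.5664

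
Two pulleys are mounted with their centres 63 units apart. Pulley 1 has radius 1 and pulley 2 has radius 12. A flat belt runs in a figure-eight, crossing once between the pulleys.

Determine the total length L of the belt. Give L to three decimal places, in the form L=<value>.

L=169.533

crossed belt: β = asin((r1+r2)/C) = asin(13/63) = 11.9085°
wrap1 = wrap2 = π + 2β = 203.8170°
tangent length = C·cosβ = 61.6441
L = (r1+r2)·wrap + 2·C·cosβ = 13·3.5573 + 2·61.6441 = 169.5329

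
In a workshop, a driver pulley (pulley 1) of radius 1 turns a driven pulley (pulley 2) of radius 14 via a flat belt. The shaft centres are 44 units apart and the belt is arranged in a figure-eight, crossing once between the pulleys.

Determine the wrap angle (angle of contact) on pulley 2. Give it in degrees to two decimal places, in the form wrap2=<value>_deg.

wrap2=219.86_deg

crossed belt: β = asin((r1+r2)/C) = asin(15/44) = 19.9323°
wrap1 = wrap2 = π + 2β = 219.8645°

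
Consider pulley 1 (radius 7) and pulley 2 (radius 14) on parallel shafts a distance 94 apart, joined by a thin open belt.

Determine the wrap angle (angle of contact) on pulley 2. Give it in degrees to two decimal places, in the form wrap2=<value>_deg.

open belt: β = asin((r2−r1)/C) = asin(7/94) = 4.2707°
wrap1 = π − 2β = 171.4587°
wrap2 = π + 2β = 188.5413°

wrap2=188.54_deg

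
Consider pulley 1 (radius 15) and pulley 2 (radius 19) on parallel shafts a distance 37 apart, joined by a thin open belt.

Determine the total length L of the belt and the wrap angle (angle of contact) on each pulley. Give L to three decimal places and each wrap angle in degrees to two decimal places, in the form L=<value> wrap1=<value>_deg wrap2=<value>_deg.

L=181.247 wrap1=167.59_deg wrap2=192.41_deg

open belt: β = asin((r2−r1)/C) = asin(4/37) = 6.2063°
wrap1 = π − 2β = 167.5875°
wrap2 = π + 2β = 192.4125°
tangent length = C·cosβ = 36.7831
L = r1·wrap1 + r2·wrap2 + 2·C·cosβ = 15·2.9250 + 19·3.3582 + 2·36.7831 = 181.2470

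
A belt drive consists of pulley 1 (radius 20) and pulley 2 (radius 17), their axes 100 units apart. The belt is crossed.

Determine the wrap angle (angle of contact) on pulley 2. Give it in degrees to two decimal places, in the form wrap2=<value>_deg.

wrap2=223.43_deg

crossed belt: β = asin((r1+r2)/C) = asin(37/100) = 21.7156°
wrap1 = wrap2 = π + 2β = 223.4312°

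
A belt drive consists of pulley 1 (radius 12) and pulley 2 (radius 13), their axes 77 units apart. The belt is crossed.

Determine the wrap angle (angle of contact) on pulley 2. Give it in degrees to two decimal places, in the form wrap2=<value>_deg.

crossed belt: β = asin((r1+r2)/C) = asin(25/77) = 18.9459°
wrap1 = wrap2 = π + 2β = 217.8918°

wrap2=217.89_deg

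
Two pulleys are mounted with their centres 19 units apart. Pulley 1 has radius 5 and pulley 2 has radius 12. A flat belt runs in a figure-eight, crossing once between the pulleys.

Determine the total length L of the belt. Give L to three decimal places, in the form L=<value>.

crossed belt: β = asin((r1+r2)/C) = asin(17/19) = 63.4746°
wrap1 = wrap2 = π + 2β = 306.9493°
tangent length = C·cosβ = 8.4853
L = (r1+r2)·wrap + 2·C·cosβ = 17·5.3573 + 2·8.4853 = 108.0443

L=108.044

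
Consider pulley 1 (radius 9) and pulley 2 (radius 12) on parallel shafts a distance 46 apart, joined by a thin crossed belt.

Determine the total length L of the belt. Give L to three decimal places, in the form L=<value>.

L=167.738

crossed belt: β = asin((r1+r2)/C) = asin(21/46) = 27.1629°
wrap1 = wrap2 = π + 2β = 234.3258°
tangent length = C·cosβ = 40.9268
L = (r1+r2)·wrap + 2·C·cosβ = 21·4.0898 + 2·40.9268 = 167.7384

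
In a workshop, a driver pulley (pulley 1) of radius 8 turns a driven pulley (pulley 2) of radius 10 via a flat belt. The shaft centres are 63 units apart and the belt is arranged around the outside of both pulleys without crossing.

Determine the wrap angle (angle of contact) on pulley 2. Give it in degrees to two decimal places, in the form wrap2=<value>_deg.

wrap2=183.64_deg

open belt: β = asin((r2−r1)/C) = asin(2/63) = 1.8192°
wrap1 = π − 2β = 176.3616°
wrap2 = π + 2β = 183.6384°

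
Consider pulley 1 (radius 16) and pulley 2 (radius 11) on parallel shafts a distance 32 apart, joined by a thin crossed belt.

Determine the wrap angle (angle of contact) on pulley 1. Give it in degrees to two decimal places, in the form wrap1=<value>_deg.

crossed belt: β = asin((r1+r2)/C) = asin(27/32) = 57.5383°
wrap1 = wrap2 = π + 2β = 295.0765°

wrap1=295.08_deg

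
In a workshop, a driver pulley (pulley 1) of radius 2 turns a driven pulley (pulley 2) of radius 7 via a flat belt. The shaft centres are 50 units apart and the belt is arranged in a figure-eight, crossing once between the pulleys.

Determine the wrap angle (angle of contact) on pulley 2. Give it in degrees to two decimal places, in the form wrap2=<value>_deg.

crossed belt: β = asin((r1+r2)/C) = asin(9/50) = 10.3698°
wrap1 = wrap2 = π + 2β = 200.7395°

wrap2=200.74_deg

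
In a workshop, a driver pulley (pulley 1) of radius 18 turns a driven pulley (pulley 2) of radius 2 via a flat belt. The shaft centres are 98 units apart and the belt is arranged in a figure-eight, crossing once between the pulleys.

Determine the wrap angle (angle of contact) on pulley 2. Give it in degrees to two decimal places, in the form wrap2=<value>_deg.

crossed belt: β = asin((r1+r2)/C) = asin(20/98) = 11.7757°
wrap1 = wrap2 = π + 2β = 203.5515°

wrap2=203.55_deg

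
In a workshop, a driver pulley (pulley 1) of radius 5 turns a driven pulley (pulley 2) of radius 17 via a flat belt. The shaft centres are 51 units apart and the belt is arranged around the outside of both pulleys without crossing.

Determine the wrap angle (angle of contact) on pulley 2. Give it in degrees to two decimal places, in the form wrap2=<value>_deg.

open belt: β = asin((r2−r1)/C) = asin(12/51) = 13.6090°
wrap1 = π − 2β = 152.7821°
wrap2 = π + 2β = 207.2179°

wrap2=207.22_deg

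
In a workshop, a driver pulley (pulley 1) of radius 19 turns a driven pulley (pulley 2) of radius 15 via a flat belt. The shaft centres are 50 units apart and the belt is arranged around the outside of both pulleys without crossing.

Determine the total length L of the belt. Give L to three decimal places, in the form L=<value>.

open belt: β = asin((r2−r1)/C) = asin(-4/50) = -4.5886°
wrap1 = π − 2β = 189.1771°
wrap2 = π + 2β = 170.8229°
tangent length = C·cosβ = 49.8397
L = r1·wrap1 + r2·wrap2 + 2·C·cosβ = 19·3.3018 + 15·2.9814 + 2·49.8397 = 207.1343

L=207.134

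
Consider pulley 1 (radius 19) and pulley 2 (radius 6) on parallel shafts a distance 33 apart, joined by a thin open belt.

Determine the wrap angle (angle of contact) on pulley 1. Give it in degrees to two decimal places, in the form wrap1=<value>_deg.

open belt: β = asin((r2−r1)/C) = asin(-13/33) = -23.1998°
wrap1 = π − 2β = 226.3997°
wrap2 = π + 2β = 133.6003°

wrap1=226.40_deg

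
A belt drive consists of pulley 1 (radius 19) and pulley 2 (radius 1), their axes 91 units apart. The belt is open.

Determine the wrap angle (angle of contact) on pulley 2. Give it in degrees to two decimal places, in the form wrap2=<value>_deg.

wrap2=157.18_deg

open belt: β = asin((r2−r1)/C) = asin(-18/91) = -11.4085°
wrap1 = π − 2β = 202.8169°
wrap2 = π + 2β = 157.1831°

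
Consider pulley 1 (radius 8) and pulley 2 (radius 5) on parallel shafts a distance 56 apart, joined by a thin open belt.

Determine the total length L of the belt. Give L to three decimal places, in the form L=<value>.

open belt: β = asin((r2−r1)/C) = asin(-3/56) = -3.0709°
wrap1 = π − 2β = 186.1418°
wrap2 = π + 2β = 173.8582°
tangent length = C·cosβ = 55.9196
L = r1·wrap1 + r2·wrap2 + 2·C·cosβ = 8·3.2488 + 5·3.0344 + 2·55.9196 = 153.0015

L=153.001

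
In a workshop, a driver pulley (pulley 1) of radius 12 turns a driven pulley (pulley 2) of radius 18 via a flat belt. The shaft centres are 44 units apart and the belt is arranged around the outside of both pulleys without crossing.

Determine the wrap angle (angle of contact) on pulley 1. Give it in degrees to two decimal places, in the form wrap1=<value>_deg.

open belt: β = asin((r2−r1)/C) = asin(6/44) = 7.8375°
wrap1 = π − 2β = 164.3250°
wrap2 = π + 2β = 195.6750°

wrap1=164.33_deg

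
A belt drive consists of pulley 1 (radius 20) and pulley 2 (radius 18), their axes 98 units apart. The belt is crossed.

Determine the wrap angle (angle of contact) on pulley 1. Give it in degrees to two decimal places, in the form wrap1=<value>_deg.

crossed belt: β = asin((r1+r2)/C) = asin(38/98) = 22.8149°
wrap1 = wrap2 = π + 2β = 225.6298°

wrap1=225.63_deg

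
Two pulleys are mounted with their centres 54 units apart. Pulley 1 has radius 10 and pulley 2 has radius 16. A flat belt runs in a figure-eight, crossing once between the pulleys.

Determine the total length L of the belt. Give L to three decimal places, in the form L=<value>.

crossed belt: β = asin((r1+r2)/C) = asin(26/54) = 28.7822°
wrap1 = wrap2 = π + 2β = 237.5644°
tangent length = C·cosβ = 47.3286
L = (r1+r2)·wrap + 2·C·cosβ = 26·4.1463 + 2·47.3286 = 202.4606

L=202.461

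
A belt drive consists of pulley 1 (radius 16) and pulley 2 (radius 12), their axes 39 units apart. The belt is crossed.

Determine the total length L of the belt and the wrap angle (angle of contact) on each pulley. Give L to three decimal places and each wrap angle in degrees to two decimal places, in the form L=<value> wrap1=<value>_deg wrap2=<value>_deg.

L=187.108 wrap1=271.77_deg wrap2=271.77_deg

crossed belt: β = asin((r1+r2)/C) = asin(28/39) = 45.8854°
wrap1 = wrap2 = π + 2β = 271.7708°
tangent length = C·cosβ = 27.1477
L = (r1+r2)·wrap + 2·C·cosβ = 28·4.7433 + 2·27.1477 = 187.1077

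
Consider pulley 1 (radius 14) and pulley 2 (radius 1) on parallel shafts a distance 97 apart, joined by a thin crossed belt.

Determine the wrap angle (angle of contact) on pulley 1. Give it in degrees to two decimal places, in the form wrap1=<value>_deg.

wrap1=197.79_deg

crossed belt: β = asin((r1+r2)/C) = asin(15/97) = 8.8959°
wrap1 = wrap2 = π + 2β = 197.7917°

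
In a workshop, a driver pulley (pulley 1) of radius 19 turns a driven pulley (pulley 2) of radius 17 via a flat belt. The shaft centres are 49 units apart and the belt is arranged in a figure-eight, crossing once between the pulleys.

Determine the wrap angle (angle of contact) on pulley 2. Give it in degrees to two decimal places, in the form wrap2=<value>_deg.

wrap2=274.56_deg

crossed belt: β = asin((r1+r2)/C) = asin(36/49) = 47.2814°
wrap1 = wrap2 = π + 2β = 274.5627°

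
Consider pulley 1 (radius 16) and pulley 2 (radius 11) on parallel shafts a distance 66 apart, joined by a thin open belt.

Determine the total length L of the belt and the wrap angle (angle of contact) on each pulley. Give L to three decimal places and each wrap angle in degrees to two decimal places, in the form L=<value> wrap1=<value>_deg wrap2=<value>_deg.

open belt: β = asin((r2−r1)/C) = asin(-5/66) = -4.3448°
wrap1 = π − 2β = 188.6895°
wrap2 = π + 2β = 171.3105°
tangent length = C·cosβ = 65.8103
L = r1·wrap1 + r2·wrap2 + 2·C·cosβ = 16·3.2933 + 11·2.9899 + 2·65.8103 = 217.2020

L=217.202 wrap1=188.69_deg wrap2=171.31_deg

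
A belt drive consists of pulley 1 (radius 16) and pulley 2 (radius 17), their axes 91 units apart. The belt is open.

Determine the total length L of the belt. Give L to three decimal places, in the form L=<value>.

L=285.684

open belt: β = asin((r2−r1)/C) = asin(1/91) = 0.6296°
wrap1 = π − 2β = 178.7407°
wrap2 = π + 2β = 181.2593°
tangent length = C·cosβ = 90.9945
L = r1·wrap1 + r2·wrap2 + 2·C·cosβ = 16·3.1196 + 17·3.1636 + 2·90.9945 = 285.6835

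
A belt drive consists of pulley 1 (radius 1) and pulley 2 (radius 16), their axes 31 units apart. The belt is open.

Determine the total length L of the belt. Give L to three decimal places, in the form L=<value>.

open belt: β = asin((r2−r1)/C) = asin(15/31) = 28.9385°
wrap1 = π − 2β = 122.1229°
wrap2 = π + 2β = 237.8771°
tangent length = C·cosβ = 27.1293
L = r1·wrap1 + r2·wrap2 + 2·C·cosβ = 1·2.1314 + 16·4.1517 + 2·27.1293 = 122.8179

L=122.818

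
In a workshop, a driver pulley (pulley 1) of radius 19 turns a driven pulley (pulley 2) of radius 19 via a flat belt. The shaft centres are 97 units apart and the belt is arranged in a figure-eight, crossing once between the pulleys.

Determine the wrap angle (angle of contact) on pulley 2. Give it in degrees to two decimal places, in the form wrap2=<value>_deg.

crossed belt: β = asin((r1+r2)/C) = asin(38/97) = 23.0636°
wrap1 = wrap2 = π + 2β = 226.1272°

wrap2=226.13_deg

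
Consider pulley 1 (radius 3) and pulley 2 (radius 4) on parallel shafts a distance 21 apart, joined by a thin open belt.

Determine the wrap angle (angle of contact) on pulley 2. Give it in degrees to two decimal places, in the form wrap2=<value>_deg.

wrap2=185.46_deg

open belt: β = asin((r2−r1)/C) = asin(1/21) = 2.7294°
wrap1 = π − 2β = 174.5412°
wrap2 = π + 2β = 185.4588°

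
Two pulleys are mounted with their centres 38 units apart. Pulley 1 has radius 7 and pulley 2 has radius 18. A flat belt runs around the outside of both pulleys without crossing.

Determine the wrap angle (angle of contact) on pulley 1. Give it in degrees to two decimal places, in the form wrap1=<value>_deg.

open belt: β = asin((r2−r1)/C) = asin(11/38) = 16.8264°
wrap1 = π − 2β = 146.3471°
wrap2 = π + 2β = 213.6529°

wrap1=146.35_deg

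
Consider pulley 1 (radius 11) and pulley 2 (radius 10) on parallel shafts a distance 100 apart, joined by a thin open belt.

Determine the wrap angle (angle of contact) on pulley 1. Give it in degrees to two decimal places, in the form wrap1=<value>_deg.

open belt: β = asin((r2−r1)/C) = asin(-1/100) = -0.5730°
wrap1 = π − 2β = 181.1459°
wrap2 = π + 2β = 178.8541°

wrap1=181.15_deg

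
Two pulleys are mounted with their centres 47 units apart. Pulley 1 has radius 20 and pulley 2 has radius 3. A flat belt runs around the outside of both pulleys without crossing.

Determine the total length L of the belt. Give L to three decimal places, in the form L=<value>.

L=172.475

open belt: β = asin((r2−r1)/C) = asin(-17/47) = -21.2048°
wrap1 = π − 2β = 222.4095°
wrap2 = π + 2β = 137.5905°
tangent length = C·cosβ = 43.8178
L = r1·wrap1 + r2·wrap2 + 2·C·cosβ = 20·3.8818 + 3·2.4014 + 2·43.8178 = 172.4754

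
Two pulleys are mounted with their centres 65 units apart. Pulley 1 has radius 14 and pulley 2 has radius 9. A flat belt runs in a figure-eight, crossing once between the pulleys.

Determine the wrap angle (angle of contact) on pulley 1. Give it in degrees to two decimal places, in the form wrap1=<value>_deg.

wrap1=221.45_deg

crossed belt: β = asin((r1+r2)/C) = asin(23/65) = 20.7227°
wrap1 = wrap2 = π + 2β = 221.4455°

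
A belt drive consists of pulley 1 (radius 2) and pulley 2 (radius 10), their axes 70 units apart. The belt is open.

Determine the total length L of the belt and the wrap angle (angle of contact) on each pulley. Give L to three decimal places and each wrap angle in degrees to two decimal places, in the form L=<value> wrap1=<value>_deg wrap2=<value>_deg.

L=178.614 wrap1=166.88_deg wrap2=193.12_deg

open belt: β = asin((r2−r1)/C) = asin(8/70) = 6.5624°
wrap1 = π − 2β = 166.8751°
wrap2 = π + 2β = 193.1249°
tangent length = C·cosβ = 69.5414
L = r1·wrap1 + r2·wrap2 + 2·C·cosβ = 2·2.9125 + 10·3.3707 + 2·69.5414 = 178.6144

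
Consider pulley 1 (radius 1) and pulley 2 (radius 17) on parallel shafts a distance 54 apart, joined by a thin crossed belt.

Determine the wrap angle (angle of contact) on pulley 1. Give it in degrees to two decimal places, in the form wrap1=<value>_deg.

wrap1=218.94_deg

crossed belt: β = asin((r1+r2)/C) = asin(18/54) = 19.4712°
wrap1 = wrap2 = π + 2β = 218.9424°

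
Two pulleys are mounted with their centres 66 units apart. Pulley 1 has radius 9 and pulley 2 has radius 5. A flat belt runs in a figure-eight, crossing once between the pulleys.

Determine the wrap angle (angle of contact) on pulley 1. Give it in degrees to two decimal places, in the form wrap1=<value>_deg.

crossed belt: β = asin((r1+r2)/C) = asin(14/66) = 12.2467°
wrap1 = wrap2 = π + 2β = 204.4934°

wrap1=204.49_deg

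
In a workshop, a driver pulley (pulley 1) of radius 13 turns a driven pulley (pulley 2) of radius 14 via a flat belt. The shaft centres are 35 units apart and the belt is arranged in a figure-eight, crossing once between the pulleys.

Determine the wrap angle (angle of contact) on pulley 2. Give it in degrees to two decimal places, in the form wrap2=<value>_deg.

wrap2=280.96_deg

crossed belt: β = asin((r1+r2)/C) = asin(27/35) = 50.4823°
wrap1 = wrap2 = π + 2β = 280.9647°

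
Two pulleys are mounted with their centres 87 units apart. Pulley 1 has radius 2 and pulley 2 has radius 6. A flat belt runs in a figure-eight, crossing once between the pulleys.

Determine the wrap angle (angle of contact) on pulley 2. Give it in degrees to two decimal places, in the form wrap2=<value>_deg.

wrap2=190.55_deg

crossed belt: β = asin((r1+r2)/C) = asin(8/87) = 5.2760°
wrap1 = wrap2 = π + 2β = 190.5521°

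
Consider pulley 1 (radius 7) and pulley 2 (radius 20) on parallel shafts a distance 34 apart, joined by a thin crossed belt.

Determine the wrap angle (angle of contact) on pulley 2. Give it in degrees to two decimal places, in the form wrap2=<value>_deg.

crossed belt: β = asin((r1+r2)/C) = asin(27/34) = 52.5720°
wrap1 = wrap2 = π + 2β = 285.1440°

wrap2=285.14_deg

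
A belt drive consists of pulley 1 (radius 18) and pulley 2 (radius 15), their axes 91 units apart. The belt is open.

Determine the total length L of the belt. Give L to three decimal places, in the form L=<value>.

L=285.771

open belt: β = asin((r2−r1)/C) = asin(-3/91) = -1.8892°
wrap1 = π − 2β = 183.7784°
wrap2 = π + 2β = 176.2216°
tangent length = C·cosβ = 90.9505
L = r1·wrap1 + r2·wrap2 + 2·C·cosβ = 18·3.2075 + 15·3.0756 + 2·90.9505 = 285.7715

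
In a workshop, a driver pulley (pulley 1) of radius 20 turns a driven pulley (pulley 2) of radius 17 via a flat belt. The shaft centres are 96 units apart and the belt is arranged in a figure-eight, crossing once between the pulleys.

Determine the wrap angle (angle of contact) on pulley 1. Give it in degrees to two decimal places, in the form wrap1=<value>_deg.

crossed belt: β = asin((r1+r2)/C) = asin(37/96) = 22.6696°
wrap1 = wrap2 = π + 2β = 225.3392°

wrap1=225.34_deg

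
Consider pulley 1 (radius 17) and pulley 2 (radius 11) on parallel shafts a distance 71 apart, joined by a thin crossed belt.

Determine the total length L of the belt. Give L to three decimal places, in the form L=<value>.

crossed belt: β = asin((r1+r2)/C) = asin(28/71) = 23.2265°
wrap1 = wrap2 = π + 2β = 226.4529°
tangent length = C·cosβ = 65.2457
L = (r1+r2)·wrap + 2·C·cosβ = 28·3.9523 + 2·65.2457 = 241.1571

L=241.157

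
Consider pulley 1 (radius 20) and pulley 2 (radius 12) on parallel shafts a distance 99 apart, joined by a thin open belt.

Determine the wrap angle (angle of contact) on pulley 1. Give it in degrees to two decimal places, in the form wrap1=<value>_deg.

wrap1=189.27_deg

open belt: β = asin((r2−r1)/C) = asin(-8/99) = -4.6350°
wrap1 = π − 2β = 189.2700°
wrap2 = π + 2β = 170.7300°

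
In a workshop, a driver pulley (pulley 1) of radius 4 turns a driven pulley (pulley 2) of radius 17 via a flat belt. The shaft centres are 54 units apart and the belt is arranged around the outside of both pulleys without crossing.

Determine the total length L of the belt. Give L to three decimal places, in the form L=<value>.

open belt: β = asin((r2−r1)/C) = asin(13/54) = 13.9303°
wrap1 = π − 2β = 152.1395°
wrap2 = π + 2β = 207.8605°
tangent length = C·cosβ = 52.4118
L = r1·wrap1 + r2·wrap2 + 2·C·cosβ = 4·2.6553 + 17·3.6279 + 2·52.4118 = 177.1185

L=177.118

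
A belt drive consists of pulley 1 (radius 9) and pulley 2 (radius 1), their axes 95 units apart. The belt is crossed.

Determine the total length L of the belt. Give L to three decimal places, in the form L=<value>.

L=222.470

crossed belt: β = asin((r1+r2)/C) = asin(10/95) = 6.0423°
wrap1 = wrap2 = π + 2β = 192.0847°
tangent length = C·cosβ = 94.4722
L = (r1+r2)·wrap + 2·C·cosβ = 10·3.3525 + 2·94.4722 = 222.4695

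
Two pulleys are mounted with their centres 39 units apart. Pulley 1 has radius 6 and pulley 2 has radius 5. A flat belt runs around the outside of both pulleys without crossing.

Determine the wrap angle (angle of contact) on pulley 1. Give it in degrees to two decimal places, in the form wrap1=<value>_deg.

open belt: β = asin((r2−r1)/C) = asin(-1/39) = -1.4693°
wrap1 = π − 2β = 182.9386°
wrap2 = π + 2β = 177.0614°

wrap1=182.94_deg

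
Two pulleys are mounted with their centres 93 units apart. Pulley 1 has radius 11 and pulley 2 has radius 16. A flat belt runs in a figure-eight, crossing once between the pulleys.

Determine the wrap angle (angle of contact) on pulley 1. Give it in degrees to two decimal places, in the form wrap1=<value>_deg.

crossed belt: β = asin((r1+r2)/C) = asin(27/93) = 16.8773°
wrap1 = wrap2 = π + 2β = 213.7545°

wrap1=213.75_deg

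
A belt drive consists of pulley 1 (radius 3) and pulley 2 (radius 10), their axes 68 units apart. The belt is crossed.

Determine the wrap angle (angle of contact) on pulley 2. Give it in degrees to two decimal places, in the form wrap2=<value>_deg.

crossed belt: β = asin((r1+r2)/C) = asin(13/68) = 11.0214°
wrap1 = wrap2 = π + 2β = 202.0429°

wrap2=202.04_deg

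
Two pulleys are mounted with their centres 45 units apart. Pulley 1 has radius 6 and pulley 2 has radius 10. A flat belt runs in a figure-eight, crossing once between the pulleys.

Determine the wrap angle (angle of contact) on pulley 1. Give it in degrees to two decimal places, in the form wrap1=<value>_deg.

crossed belt: β = asin((r1+r2)/C) = asin(16/45) = 20.8275°
wrap1 = wrap2 = π + 2β = 221.6550°

wrap1=221.65_deg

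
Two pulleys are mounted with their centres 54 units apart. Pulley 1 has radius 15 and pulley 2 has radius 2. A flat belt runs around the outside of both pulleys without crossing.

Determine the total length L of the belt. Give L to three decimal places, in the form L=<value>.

L=164.552

open belt: β = asin((r2−r1)/C) = asin(-13/54) = -13.9303°
wrap1 = π − 2β = 207.8605°
wrap2 = π + 2β = 152.1395°
tangent length = C·cosβ = 52.4118
L = r1·wrap1 + r2·wrap2 + 2·C·cosβ = 15·3.6279 + 2·2.6553 + 2·52.4118 = 164.5521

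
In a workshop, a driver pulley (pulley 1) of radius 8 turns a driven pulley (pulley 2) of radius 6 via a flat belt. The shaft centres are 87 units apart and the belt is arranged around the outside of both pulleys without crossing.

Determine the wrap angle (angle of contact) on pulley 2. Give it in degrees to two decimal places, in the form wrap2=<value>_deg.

open belt: β = asin((r2−r1)/C) = asin(-2/87) = -1.3173°
wrap1 = π − 2β = 182.6345°
wrap2 = π + 2β = 177.3655°

wrap2=177.37_deg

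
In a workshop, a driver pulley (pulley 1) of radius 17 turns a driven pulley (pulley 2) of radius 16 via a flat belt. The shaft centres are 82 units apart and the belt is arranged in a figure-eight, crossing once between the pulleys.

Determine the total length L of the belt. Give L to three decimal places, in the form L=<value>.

L=281.142

crossed belt: β = asin((r1+r2)/C) = asin(33/82) = 23.7307°
wrap1 = wrap2 = π + 2β = 227.4615°
tangent length = C·cosβ = 75.0666
L = (r1+r2)·wrap + 2·C·cosβ = 33·3.9700 + 2·75.0666 = 281.1417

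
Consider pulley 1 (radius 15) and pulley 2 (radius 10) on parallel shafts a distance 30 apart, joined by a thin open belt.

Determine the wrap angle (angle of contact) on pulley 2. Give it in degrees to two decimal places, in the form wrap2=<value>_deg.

wrap2=160.81_deg

open belt: β = asin((r2−r1)/C) = asin(-5/30) = -9.5941°
wrap1 = π − 2β = 199.1881°
wrap2 = π + 2β = 160.8119°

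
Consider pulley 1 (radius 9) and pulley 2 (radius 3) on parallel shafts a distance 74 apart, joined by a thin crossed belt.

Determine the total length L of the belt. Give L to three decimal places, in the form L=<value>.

crossed belt: β = asin((r1+r2)/C) = asin(12/74) = 9.3324°
wrap1 = wrap2 = π + 2β = 198.6648°
tangent length = C·cosβ = 73.0205
L = (r1+r2)·wrap + 2·C·cosβ = 12·3.4674 + 2·73.0205 = 187.6494

L=187.649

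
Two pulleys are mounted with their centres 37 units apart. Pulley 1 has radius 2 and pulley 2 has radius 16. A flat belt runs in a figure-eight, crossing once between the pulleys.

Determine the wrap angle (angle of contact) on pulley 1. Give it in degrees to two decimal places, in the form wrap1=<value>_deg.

wrap1=238.22_deg

crossed belt: β = asin((r1+r2)/C) = asin(18/37) = 29.1099°
wrap1 = wrap2 = π + 2β = 238.2198°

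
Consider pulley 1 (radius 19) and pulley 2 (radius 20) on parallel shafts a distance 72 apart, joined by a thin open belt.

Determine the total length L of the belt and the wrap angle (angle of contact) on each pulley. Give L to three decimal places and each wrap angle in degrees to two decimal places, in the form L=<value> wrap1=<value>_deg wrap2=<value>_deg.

open belt: β = asin((r2−r1)/C) = asin(1/72) = 0.7958°
wrap1 = π − 2β = 178.4084°
wrap2 = π + 2β = 181.5916°
tangent length = C·cosβ = 71.9931
L = r1·wrap1 + r2·wrap2 + 2·C·cosβ = 19·3.1138 + 20·3.1694 + 2·71.9931 = 266.5360

L=266.536 wrap1=178.41_deg wrap2=181.59_deg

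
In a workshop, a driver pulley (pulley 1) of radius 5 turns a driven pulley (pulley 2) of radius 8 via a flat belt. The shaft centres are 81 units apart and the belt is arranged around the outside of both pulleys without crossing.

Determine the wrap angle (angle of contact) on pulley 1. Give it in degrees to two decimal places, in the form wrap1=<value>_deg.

open belt: β = asin((r2−r1)/C) = asin(3/81) = 2.1226°
wrap1 = π − 2β = 175.7549°
wrap2 = π + 2β = 184.2451°

wrap1=175.75_deg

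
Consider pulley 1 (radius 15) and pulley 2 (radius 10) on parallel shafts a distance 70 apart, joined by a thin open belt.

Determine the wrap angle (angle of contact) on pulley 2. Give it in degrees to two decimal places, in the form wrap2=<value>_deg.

open belt: β = asin((r2−r1)/C) = asin(-5/70) = -4.0960°
wrap1 = π − 2β = 188.1921°
wrap2 = π + 2β = 171.8079°

wrap2=171.81_deg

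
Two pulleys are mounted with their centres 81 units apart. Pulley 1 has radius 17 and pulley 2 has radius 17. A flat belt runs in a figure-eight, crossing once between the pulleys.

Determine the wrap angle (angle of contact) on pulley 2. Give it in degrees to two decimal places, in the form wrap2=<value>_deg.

wrap2=229.64_deg

crossed belt: β = asin((r1+r2)/C) = asin(34/81) = 24.8190°
wrap1 = wrap2 = π + 2β = 229.6380°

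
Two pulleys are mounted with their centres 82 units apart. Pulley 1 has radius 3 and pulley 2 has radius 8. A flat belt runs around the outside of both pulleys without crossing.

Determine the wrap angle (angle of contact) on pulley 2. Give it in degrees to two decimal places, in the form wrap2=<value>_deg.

open belt: β = asin((r2−r1)/C) = asin(5/82) = 3.4958°
wrap1 = π − 2β = 173.0084°
wrap2 = π + 2β = 186.9916°

wrap2=186.99_deg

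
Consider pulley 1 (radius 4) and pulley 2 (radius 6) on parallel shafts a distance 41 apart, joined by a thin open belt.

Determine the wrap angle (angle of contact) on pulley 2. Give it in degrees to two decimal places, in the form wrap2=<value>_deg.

open belt: β = asin((r2−r1)/C) = asin(2/41) = 2.7960°
wrap1 = π − 2β = 174.4079°
wrap2 = π + 2β = 185.5921°

wrap2=185.59_deg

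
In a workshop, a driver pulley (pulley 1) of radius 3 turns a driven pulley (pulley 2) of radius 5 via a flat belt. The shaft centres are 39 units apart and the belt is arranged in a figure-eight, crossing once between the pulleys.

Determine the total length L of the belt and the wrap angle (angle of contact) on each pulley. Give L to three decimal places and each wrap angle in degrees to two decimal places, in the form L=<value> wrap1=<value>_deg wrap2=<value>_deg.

L=104.780 wrap1=203.67_deg wrap2=203.67_deg

crossed belt: β = asin((r1+r2)/C) = asin(8/39) = 11.8370°
wrap1 = wrap2 = π + 2β = 203.6740°
tangent length = C·cosβ = 38.1707
L = (r1+r2)·wrap + 2·C·cosβ = 8·3.5548 + 2·38.1707 = 104.7796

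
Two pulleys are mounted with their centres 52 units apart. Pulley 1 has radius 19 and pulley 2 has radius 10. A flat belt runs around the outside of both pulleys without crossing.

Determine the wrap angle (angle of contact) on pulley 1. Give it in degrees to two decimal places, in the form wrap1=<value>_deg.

open belt: β = asin((r2−r1)/C) = asin(-9/52) = -9.9668°
wrap1 = π − 2β = 199.9335°
wrap2 = π + 2β = 160.0665°

wrap1=199.93_deg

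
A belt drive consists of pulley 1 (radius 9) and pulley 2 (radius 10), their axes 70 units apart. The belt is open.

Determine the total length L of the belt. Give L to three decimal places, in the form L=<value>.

open belt: β = asin((r2−r1)/C) = asin(1/70) = 0.8185°
wrap1 = π − 2β = 178.3629°
wrap2 = π + 2β = 181.6371°
tangent length = C·cosβ = 69.9929
L = r1·wrap1 + r2·wrap2 + 2·C·cosβ = 9·3.1130 + 10·3.1702 + 2·69.9929 = 199.7045

L=199.705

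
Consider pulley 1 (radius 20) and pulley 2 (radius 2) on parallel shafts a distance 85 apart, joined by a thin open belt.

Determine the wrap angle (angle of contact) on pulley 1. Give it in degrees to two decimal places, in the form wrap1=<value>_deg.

wrap1=204.45_deg

open belt: β = asin((r2−r1)/C) = asin(-18/85) = -12.2258°
wrap1 = π − 2β = 204.4516°
wrap2 = π + 2β = 155.5484°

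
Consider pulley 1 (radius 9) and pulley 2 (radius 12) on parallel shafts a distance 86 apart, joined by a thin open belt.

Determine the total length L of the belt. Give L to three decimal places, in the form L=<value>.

L=238.078

open belt: β = asin((r2−r1)/C) = asin(3/86) = 1.9991°
wrap1 = π − 2β = 176.0018°
wrap2 = π + 2β = 183.9982°
tangent length = C·cosβ = 85.9477
L = r1·wrap1 + r2·wrap2 + 2·C·cosβ = 9·3.0718 + 12·3.2114 + 2·85.9477 = 238.0781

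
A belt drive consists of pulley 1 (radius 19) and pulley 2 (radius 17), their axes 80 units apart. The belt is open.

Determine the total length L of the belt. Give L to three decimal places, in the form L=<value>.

open belt: β = asin((r2−r1)/C) = asin(-2/80) = -1.4325°
wrap1 = π − 2β = 182.8651°
wrap2 = π + 2β = 177.1349°
tangent length = C·cosβ = 79.9750
L = r1·wrap1 + r2·wrap2 + 2·C·cosβ = 19·3.1916 + 17·3.0916 + 2·79.9750 = 273.1473

L=273.147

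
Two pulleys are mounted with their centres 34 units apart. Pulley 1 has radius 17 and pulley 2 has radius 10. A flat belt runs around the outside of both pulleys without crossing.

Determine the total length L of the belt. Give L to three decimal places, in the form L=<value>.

L=154.269

open belt: β = asin((r2−r1)/C) = asin(-7/34) = -11.8812°
wrap1 = π − 2β = 203.7623°
wrap2 = π + 2β = 156.2377°
tangent length = C·cosβ = 33.2716
L = r1·wrap1 + r2·wrap2 + 2·C·cosβ = 17·3.5563 + 10·2.7269 + 2·33.2716 = 154.2693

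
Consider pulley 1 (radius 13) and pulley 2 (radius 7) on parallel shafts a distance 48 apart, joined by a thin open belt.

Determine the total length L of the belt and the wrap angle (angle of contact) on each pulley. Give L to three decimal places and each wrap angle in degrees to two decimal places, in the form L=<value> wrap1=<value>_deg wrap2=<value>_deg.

L=159.583 wrap1=194.36_deg wrap2=165.64_deg

open belt: β = asin((r2−r1)/C) = asin(-6/48) = -7.1808°
wrap1 = π − 2β = 194.3615°
wrap2 = π + 2β = 165.6385°
tangent length = C·cosβ = 47.6235
L = r1·wrap1 + r2·wrap2 + 2·C·cosβ = 13·3.3922 + 7·2.8909 + 2·47.6235 = 159.5828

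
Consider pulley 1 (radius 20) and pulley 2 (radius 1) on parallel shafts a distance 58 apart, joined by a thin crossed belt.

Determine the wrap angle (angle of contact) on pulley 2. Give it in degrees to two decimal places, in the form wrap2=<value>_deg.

crossed belt: β = asin((r1+r2)/C) = asin(21/58) = 21.2273°
wrap1 = wrap2 = π + 2β = 222.4546°

wrap2=222.45_deg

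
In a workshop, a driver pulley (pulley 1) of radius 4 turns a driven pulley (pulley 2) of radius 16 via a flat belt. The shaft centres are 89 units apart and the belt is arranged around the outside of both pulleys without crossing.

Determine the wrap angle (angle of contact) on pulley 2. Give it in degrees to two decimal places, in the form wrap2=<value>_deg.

wrap2=195.50_deg

open belt: β = asin((r2−r1)/C) = asin(12/89) = 7.7489°
wrap1 = π − 2β = 164.5023°
wrap2 = π + 2β = 195.4977°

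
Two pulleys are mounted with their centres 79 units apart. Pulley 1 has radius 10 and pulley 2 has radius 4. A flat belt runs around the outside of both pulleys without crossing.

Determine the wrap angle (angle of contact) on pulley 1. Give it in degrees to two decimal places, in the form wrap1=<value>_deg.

wrap1=188.71_deg

open belt: β = asin((r2−r1)/C) = asin(-6/79) = -4.3558°
wrap1 = π − 2β = 188.7115°
wrap2 = π + 2β = 171.2885°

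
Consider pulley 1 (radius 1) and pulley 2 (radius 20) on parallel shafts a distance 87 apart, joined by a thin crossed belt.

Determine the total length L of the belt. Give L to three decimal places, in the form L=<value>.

crossed belt: β = asin((r1+r2)/C) = asin(21/87) = 13.9680°
wrap1 = wrap2 = π + 2β = 207.9359°
tangent length = C·cosβ = 84.4275
L = (r1+r2)·wrap + 2·C·cosβ = 21·3.6292 + 2·84.4275 = 245.0675

L=245.067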